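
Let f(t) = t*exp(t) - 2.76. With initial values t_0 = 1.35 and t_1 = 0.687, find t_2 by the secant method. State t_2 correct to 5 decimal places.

0.92763

Secant update: t_(k+1) = t_k − f(t_k)·(t_k − t_(k-1))/(f(t_k) − f(t_(k-1))).
f(t_0) = 2.447524, f(t_1) = -1.394420
t_2 = 0.687000 - (-1.394420)·(0.687000 - 1.350000)/(-1.394420 - (2.447524)) = 0.927634; f(t_2) = -0.414462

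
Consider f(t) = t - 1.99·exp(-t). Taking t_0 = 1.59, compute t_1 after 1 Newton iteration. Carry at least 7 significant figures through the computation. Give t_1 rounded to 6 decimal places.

0.747648

f'(t) = 1 + 1.99·exp(-t)
t_0 = 1.590000: f = 1.184188, f' = 1.405812 → t_1 = 1.590000 - (1.184188)/(1.405812) = 0.747648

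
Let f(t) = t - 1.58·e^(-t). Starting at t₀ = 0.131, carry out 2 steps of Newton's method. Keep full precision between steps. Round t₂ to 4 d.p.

f'(t) = 1 + 1.58·e^(-t)
t_0 = 0.131000: f = -1.255004, f' = 2.386004 → t_1 = 0.131000 - (-1.255004)/(2.386004) = 0.656986
t_1 = 0.656986: f = -0.162105, f' = 1.819090 → t_2 = 0.656986 - (-0.162105)/(1.819090) = 0.746099

0.7461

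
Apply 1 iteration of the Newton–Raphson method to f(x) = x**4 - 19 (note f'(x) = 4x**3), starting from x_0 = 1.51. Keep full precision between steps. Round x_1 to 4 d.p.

x_0 = 1.510000: f = -13.801144, f' = 13.771804 → x_1 = 1.510000 - (-13.801144)/(13.771804) = 2.512130

2.5121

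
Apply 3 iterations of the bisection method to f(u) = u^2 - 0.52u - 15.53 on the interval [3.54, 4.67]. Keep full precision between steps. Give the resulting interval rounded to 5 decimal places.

f(3.540000) = -4.839200, f(4.670000) = 3.850500 (opposite signs)
step 1: m = 4.105000, f(m) = -0.813575 < 0 → root in [4.105000, 4.670000]
step 2: m = 4.387500, f(m) = 1.438656 > 0 → root in [4.105000, 4.387500]
step 3: m = 4.246250, f(m) = 0.292589 > 0 → root in [4.105000, 4.246250]

[4.10500, 4.24625]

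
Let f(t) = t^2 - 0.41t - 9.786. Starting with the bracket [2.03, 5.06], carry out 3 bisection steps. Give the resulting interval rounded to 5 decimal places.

[3.16625, 3.54500]

f(2.030000) = -6.497400, f(5.060000) = 13.743000 (opposite signs)
step 1: m = 3.545000, f(m) = 1.327575 > 0 → root in [2.030000, 3.545000]
step 2: m = 2.787500, f(m) = -3.158719 < 0 → root in [2.787500, 3.545000]
step 3: m = 3.166250, f(m) = -1.059023 < 0 → root in [3.166250, 3.545000]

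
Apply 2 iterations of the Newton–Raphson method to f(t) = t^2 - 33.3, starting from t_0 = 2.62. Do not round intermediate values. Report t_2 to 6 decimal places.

Newton update: t ← t − f(t)/f'(t).
f'(t) = 2t
t_0 = 2.620000: f = -26.435600, f' = 5.240000 → t_1 = 2.620000 - (-26.435600)/(5.240000) = 7.664962
t_1 = 7.664962: f = 25.451640, f' = 15.329924 → t_2 = 7.664962 - (25.451640)/(15.329924) = 6.004703

6.004703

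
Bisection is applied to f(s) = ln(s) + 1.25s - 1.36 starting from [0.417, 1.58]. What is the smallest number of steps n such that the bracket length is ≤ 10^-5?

17

Initial width b − a = 1.58 − 0.417 = 1.163000.
After n steps the width is (b−a)/2^n; need (b−a)/2^n ≤ 10^-5.
So n ≥ log₂(1.163000/10^-5) = log₂(116300.0000) ≈ 16.8275.
Hence n = 17.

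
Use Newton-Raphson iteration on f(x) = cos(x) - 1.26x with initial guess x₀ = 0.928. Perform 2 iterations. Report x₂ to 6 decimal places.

0.637722

f'(x) = -sin(x) - 1.26
x_0 = 0.928000: f = -0.569844, f' = -2.060423 → x_1 = 0.928000 - (-0.569844)/(-2.060423) = 0.651433
x_1 = 0.651433: f = -0.025591, f' = -1.866327 → x_2 = 0.651433 - (-0.025591)/(-1.866327) = 0.637722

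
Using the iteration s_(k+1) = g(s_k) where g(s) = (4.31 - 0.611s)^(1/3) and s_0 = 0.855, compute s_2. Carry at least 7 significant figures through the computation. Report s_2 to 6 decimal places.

1.497415

s_1 = g(0.855000) = 1.558791
s_2 = g(1.558791) = 1.497415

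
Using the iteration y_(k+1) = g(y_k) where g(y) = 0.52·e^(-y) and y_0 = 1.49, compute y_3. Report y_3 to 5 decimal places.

0.32745

y_1 = g(1.490000) = 0.117194
y_2 = g(0.117194) = 0.462495
y_3 = g(0.462495) = 0.327450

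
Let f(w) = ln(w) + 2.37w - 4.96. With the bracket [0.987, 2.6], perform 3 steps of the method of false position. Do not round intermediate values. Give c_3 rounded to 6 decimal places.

False-position update: c = (a·f(b) − b·f(a))/(f(b) − f(a)); replace the endpoint whose sign matches f(c).
f(0.987000) = -2.633895, f(2.600000) = 2.157511
step 1: c = 1.873686, f(c) = 0.108543 > 0 → new bracket [0.987000, 1.873686]
step 2: c = 1.838592, f(c) = 0.006462 > 0 → new bracket [0.987000, 1.838592]
step 3: c = 1.836507, f(c) = 0.000388 > 0 → new bracket [0.987000, 1.836507]

1.836507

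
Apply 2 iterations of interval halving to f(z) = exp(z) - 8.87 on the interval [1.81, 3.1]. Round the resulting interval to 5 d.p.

f(1.810000) = -2.759553, f(3.100000) = 13.327951 (opposite signs)
step 1: m = 2.455000, f(m) = 2.776434 > 0 → root in [1.810000, 2.455000]
step 2: m = 2.132500, f(m) = -0.434070 < 0 → root in [2.132500, 2.455000]

[2.13250, 2.45500]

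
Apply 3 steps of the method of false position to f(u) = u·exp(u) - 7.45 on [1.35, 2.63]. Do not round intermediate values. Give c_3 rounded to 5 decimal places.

False-position update: c = (a·f(b) − b·f(a))/(f(b) − f(a)); replace the endpoint whose sign matches f(c).
f(1.350000) = -2.242476, f(2.630000) = 29.038015
step 1: c = 1.441762, f(c) = -1.354027 < 0 → new bracket [1.441762, 2.630000]
step 2: c = 1.494701, f(c) = -0.786622 < 0 → new bracket [1.494701, 2.630000]
step 3: c = 1.524644, f(c) = -0.446535 < 0 → new bracket [1.524644, 2.630000]

1.52464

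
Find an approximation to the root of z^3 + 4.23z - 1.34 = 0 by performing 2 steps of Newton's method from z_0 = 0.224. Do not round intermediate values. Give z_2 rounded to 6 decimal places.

0.309759

f'(z) = 3z^2 + 4.23
z_0 = 0.224000: f = -0.381241, f' = 4.380528 → z_1 = 0.224000 - (-0.381241)/(4.380528) = 0.311031
z_1 = 0.311031: f = 0.005749, f' = 4.520220 → z_2 = 0.311031 - (0.005749)/(4.520220) = 0.309759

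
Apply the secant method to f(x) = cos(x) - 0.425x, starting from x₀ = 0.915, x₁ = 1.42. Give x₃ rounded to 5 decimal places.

1.08902

f(x_0) = 0.220916, f(x_1) = -0.453275
x_2 = 1.420000 - (-0.453275)·(1.420000 - 0.915000)/(-0.453275 - (0.220916)) = 1.080476; f(x_2) = 0.011706
x_3 = 1.080476 - (0.011706)·(1.080476 - 1.420000)/(0.011706 - (-0.453275)) = 1.089024; f(x_3) = 0.000516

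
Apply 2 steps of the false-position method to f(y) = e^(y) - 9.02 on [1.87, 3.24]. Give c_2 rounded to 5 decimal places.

False-position update: c = (a·f(b) − b·f(a))/(f(b) − f(a)); replace the endpoint whose sign matches f(c).
f(1.870000) = -2.531704, f(3.240000) = 16.513722
step 1: c = 2.052114, f(c) = -1.235662 < 0 → new bracket [2.052114, 3.240000]
step 2: c = 2.134811, f(c) = -0.564551 < 0 → new bracket [2.134811, 3.240000]

2.13481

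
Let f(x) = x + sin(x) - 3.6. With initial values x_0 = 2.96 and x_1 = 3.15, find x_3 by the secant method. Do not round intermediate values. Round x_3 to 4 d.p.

f(x_0) = -0.459404, f(x_1) = -0.458407
x_2 = 3.150000 - (-0.458407)·(3.150000 - 2.960000)/(-0.458407 - (-0.459404)) = 90.554627; f(x_2) = 87.478644
x_3 = 90.554627 - (87.478644)·(90.554627 - 3.150000)/(87.478644 - (-0.458407)) = 3.605632; f(x_3) = -0.441932

3.6056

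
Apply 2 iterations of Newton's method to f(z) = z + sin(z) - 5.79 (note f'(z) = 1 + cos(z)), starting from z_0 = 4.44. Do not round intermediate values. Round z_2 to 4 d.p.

5.3722

Newton update: z ← z − f(z)/f'(z).
z_0 = 4.440000: f = -2.313131, f' = 0.730967 → z_1 = 4.440000 - (-2.313131)/(0.730967) = 7.604481
z_1 = 7.604481: f = 2.783517, f' = 1.246920 → z_2 = 7.604481 - (2.783517)/(1.246920) = 5.372167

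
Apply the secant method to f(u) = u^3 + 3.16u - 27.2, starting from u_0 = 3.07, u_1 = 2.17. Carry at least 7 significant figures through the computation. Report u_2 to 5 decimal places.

Secant update: u_(k+1) = u_k − f(u_k)·(u_k − u_(k-1))/(f(u_k) − f(u_(k-1))).
f(u_0) = 11.435643, f(u_1) = -10.124487
u_2 = 2.170000 - (-10.124487)·(2.170000 - 3.070000)/(-10.124487 - (11.435643)) = 2.592634; f(u_2) = -1.580242

2.59263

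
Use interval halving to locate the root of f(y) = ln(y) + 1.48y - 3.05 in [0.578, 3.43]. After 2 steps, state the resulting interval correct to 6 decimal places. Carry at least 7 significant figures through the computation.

[1.291000, 2.004000]

f(0.578000) = -2.742741, f(3.430000) = 3.258960 (opposite signs)
step 1: m = 2.004000, f(m) = 0.611065 > 0 → root in [0.578000, 2.004000]
step 2: m = 1.291000, f(m) = -0.883903 < 0 → root in [1.291000, 2.004000]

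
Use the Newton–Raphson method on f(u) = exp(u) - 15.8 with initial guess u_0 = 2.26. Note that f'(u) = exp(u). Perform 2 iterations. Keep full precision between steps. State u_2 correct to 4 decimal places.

2.7705

u_0 = 2.260000: f = -6.216911, f' = 9.583089 → u_1 = 2.260000 - (-6.216911)/(9.583089) = 2.908738
u_1 = 2.908738: f = 2.533641, f' = 18.333641 → u_2 = 2.908738 - (2.533641)/(18.333641) = 2.770541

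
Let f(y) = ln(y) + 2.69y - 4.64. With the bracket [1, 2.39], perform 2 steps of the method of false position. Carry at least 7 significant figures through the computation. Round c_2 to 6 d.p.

f(1.000000) = -1.950000, f(2.390000) = 2.660393
step 1: c = 1.587911, f(c) = 0.093899 > 0 → new bracket [1.000000, 1.587911]
step 2: c = 1.560901, f(c) = 0.004088 > 0 → new bracket [1.000000, 1.560901]

1.560901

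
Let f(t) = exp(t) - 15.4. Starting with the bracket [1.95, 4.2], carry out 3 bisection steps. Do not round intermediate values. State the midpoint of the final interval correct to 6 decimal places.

2.653125

f(1.950000) = -8.371312, f(4.200000) = 51.286331 (opposite signs)
step 1: m = 3.075000, f(m) = 6.249882 > 0 → root in [1.950000, 3.075000]
step 2: m = 2.512500, f(m) = -3.064269 < 0 → root in [2.512500, 3.075000]
step 3: m = 2.793750, f(m) = 0.942188 > 0 → root in [2.512500, 2.793750]
Midpoint of [2.512500, 2.793750] = 2.653125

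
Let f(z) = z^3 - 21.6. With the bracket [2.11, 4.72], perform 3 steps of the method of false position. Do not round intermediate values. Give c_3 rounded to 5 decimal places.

2.70676

f(2.110000) = -12.206069, f(4.720000) = 83.554048
step 1: c = 2.442684, f(c) = -7.025228 < 0 → new bracket [2.442684, 4.720000]
step 2: c = 2.619310, f(c) = -3.629479 < 0 → new bracket [2.619310, 4.720000]
step 3: c = 2.706762, f(c) = -1.768737 < 0 → new bracket [2.706762, 4.720000]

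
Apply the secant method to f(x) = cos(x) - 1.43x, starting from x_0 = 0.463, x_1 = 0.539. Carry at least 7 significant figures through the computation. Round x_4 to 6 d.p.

Secant update: x_(k+1) = x_k − f(x_k)·(x_k − x_(k-1))/(f(x_k) − f(x_(k-1))).
f(x_0) = 0.232627, f(x_1) = 0.087452
x_2 = 0.539000 - (0.087452)·(0.539000 - 0.463000)/(0.087452 - (0.232627)) = 0.584782; f(x_2) = -0.002406
x_3 = 0.584782 - (-0.002406)·(0.584782 - 0.539000)/(-0.002406 - (0.087452)) = 0.583556; f(x_3) = 0.000023
x_4 = 0.583556 - (0.000023)·(0.583556 - 0.584782)/(0.000023 - (-0.002406)) = 0.583568; f(x_4) = 0.000000

0.583568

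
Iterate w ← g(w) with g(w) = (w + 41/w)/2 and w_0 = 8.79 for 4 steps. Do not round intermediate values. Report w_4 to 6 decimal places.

w_1 = g(8.790000) = 6.727196
w_2 = g(6.727196) = 6.410930
w_3 = g(6.410930) = 6.403129
w_4 = g(6.403129) = 6.403124

6.403124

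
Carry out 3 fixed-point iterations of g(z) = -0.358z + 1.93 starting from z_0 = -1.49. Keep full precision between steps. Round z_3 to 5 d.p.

z_1 = g(-1.490000) = 2.463420
z_2 = g(2.463420) = 1.048096
z_3 = g(1.048096) = 1.554782

1.55478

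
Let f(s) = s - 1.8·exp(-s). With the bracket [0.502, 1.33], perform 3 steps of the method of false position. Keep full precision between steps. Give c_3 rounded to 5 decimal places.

False-position update: c = (a·f(b) − b·f(a))/(f(b) − f(a)); replace the endpoint whose sign matches f(c).
f(0.502000) = -0.587574, f(1.330000) = 0.853941
step 1: c = 0.839500, f(c) = 0.062032 > 0 → new bracket [0.502000, 0.839500]
step 2: c = 0.807271, f(c) = 0.004339 > 0 → new bracket [0.502000, 0.807271]
step 3: c = 0.805034, f(c) = 0.000302 > 0 → new bracket [0.502000, 0.805034]

0.80503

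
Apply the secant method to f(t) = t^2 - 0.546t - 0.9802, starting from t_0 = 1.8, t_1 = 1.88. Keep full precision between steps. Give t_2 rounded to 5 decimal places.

f(t_0) = 1.277000, f(t_1) = 1.527720
t_2 = 1.880000 - (1.527720)·(1.880000 - 1.800000)/(1.527720 - (1.277000)) = 1.392534; f(t_2) = 0.198626

1.39253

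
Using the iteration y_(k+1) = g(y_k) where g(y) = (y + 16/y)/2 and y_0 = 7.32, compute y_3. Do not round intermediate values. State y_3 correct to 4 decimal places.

4.0004

y_1 = g(7.320000) = 4.752896
y_2 = g(4.752896) = 4.059632
y_3 = g(4.059632) = 4.000438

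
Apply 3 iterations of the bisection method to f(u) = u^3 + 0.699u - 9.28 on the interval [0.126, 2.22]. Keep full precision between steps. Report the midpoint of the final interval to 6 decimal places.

f(0.126000) = -9.189926, f(2.220000) = 3.212828 (opposite signs)
step 1: m = 1.173000, f(m) = -6.846108 < 0 → root in [1.173000, 2.220000]
step 2: m = 1.696500, f(m) = -3.211429 < 0 → root in [1.696500, 2.220000]
step 3: m = 1.958250, f(m) = -0.401798 < 0 → root in [1.958250, 2.220000]
Midpoint of [1.958250, 2.220000] = 2.089125

2.089125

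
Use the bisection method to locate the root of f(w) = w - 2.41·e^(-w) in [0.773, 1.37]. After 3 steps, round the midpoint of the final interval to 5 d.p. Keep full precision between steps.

0.95956

f(0.773000) = -0.339519, f(1.370000) = 0.757602 (opposite signs)
step 1: m = 1.071500, f(m) = 0.246089 > 0 → root in [0.773000, 1.071500]
step 2: m = 0.922250, f(m) = -0.036022 < 0 → root in [0.922250, 1.071500]
step 3: m = 0.996875, f(m) = 0.107511 > 0 → root in [0.922250, 0.996875]
Midpoint of [0.922250, 0.996875] = 0.959563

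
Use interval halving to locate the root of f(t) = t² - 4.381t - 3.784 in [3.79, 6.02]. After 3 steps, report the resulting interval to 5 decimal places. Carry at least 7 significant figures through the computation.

f(3.790000) = -6.023890, f(6.020000) = 6.082780 (opposite signs)
step 1: m = 4.905000, f(m) = -1.213780 < 0 → root in [4.905000, 6.020000]
step 2: m = 5.462500, f(m) = 2.123694 > 0 → root in [4.905000, 5.462500]
step 3: m = 5.183750, f(m) = 0.377255 > 0 → root in [4.905000, 5.183750]

[4.90500, 5.18375]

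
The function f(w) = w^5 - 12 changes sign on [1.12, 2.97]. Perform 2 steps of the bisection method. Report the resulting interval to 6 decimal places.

[1.582500, 2.045000]

f(1.120000) = -10.237658, f(2.970000) = 219.090582 (opposite signs)
step 1: m = 2.045000, f(m) = 23.765686 > 0 → root in [1.120000, 2.045000]
step 2: m = 1.582500, f(m) = -2.075272 < 0 → root in [1.582500, 2.045000]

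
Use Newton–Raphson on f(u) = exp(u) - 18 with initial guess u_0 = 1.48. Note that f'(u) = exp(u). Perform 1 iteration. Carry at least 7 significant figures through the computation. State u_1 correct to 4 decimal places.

u_0 = 1.480000: f = -13.607054, f' = 4.392946 → u_1 = 1.480000 - (-13.607054)/(4.392946) = 4.577478

4.5775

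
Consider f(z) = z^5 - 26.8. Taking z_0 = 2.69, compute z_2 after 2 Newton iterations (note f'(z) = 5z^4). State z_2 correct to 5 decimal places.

z_0 = 2.690000: f = 114.051475, f' = 261.805716 → z_1 = 2.690000 - (114.051475)/(261.805716) = 2.254366
z_1 = 2.254366: f = 31.426692, f' = 129.142056 → z_2 = 2.254366 - (31.426692)/(129.142056) = 2.011016

2.01102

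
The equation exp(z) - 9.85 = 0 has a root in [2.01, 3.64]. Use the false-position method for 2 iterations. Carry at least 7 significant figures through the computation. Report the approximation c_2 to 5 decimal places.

2.20684

False-position update: c = (a·f(b) − b·f(a))/(f(b) − f(a)); replace the endpoint whose sign matches f(c).
f(2.010000) = -2.386683, f(3.640000) = 28.241837
step 1: c = 2.137015, f(c) = -1.375892 < 0 → new bracket [2.137015, 3.640000]
step 2: c = 2.206837, f(c) = -0.763075 < 0 → new bracket [2.206837, 3.640000]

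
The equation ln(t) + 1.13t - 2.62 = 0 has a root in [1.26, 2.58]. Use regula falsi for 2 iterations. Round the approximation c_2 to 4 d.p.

f(1.260000) = -0.965088, f(2.580000) = 1.243189
step 1: c = 1.836882, f(c) = 0.063747 > 0 → new bracket [1.260000, 1.836882]
step 2: c = 1.801139, f(c) = 0.003706 > 0 → new bracket [1.260000, 1.801139]

1.8011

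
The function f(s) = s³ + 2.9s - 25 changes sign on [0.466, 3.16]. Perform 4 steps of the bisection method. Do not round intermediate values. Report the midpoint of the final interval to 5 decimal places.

2.57069

f(0.466000) = -23.547405, f(3.160000) = 15.718496 (opposite signs)
step 1: m = 1.813000, f(m) = -13.783025 < 0 → root in [1.813000, 3.160000]
step 2: m = 2.486500, f(m) = -2.415911 < 0 → root in [2.486500, 3.160000]
step 3: m = 2.823250, f(m) = 5.690818 > 0 → root in [2.486500, 2.823250]
step 4: m = 2.654875, f(m) = 1.411656 > 0 → root in [2.486500, 2.654875]
Midpoint of [2.486500, 2.654875] = 2.570688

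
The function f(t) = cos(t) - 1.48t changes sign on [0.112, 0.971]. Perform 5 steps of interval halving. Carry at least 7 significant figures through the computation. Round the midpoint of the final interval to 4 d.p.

f(0.112000) = 0.827975, f(0.971000) = -0.872606 (opposite signs)
step 1: m = 0.541500, f(m) = 0.055517 > 0 → root in [0.541500, 0.971000]
step 2: m = 0.756250, f(m) = -0.391836 < 0 → root in [0.541500, 0.756250]
step 3: m = 0.648875, f(m) = -0.163571 < 0 → root in [0.541500, 0.648875]
step 4: m = 0.595187, f(m) = -0.052834 < 0 → root in [0.541500, 0.595187]
step 5: m = 0.568344, f(m) = 0.001645 > 0 → root in [0.568344, 0.595187]
Midpoint of [0.568344, 0.595187] = 0.581766

0.5818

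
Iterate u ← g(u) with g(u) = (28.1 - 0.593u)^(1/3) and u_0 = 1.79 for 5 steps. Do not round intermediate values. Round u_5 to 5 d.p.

u_1 = g(1.790000) = 3.001426
u_2 = g(3.001426) = 2.974606
u_3 = g(2.974606) = 2.975205
u_4 = g(2.975205) = 2.975192
u_5 = g(2.975192) = 2.975192

2.97519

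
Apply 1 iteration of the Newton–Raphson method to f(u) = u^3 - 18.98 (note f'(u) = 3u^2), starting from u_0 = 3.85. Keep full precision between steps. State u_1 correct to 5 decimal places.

2.99350

Newton update: u ← u − f(u)/f'(u).
u_0 = 3.850000: f = 38.086625, f' = 44.467500 → u_1 = 3.850000 - (38.086625)/(44.467500) = 2.993495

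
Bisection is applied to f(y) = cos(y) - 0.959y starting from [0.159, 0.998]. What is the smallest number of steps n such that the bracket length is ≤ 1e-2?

Initial width b − a = 0.998 − 0.159 = 0.839000.
After n steps the width is (b−a)/2^n; need (b−a)/2^n ≤ 1e-2.
So n ≥ log₂(0.839000/1e-2) = log₂(83.9000) ≈ 6.3906.
Hence n = 7.

7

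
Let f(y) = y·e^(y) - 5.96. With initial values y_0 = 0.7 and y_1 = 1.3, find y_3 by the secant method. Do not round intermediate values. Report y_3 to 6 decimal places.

f(y_0) = -4.550373, f(y_1) = -1.189914
y_2 = 1.300000 - (-1.189914)·(1.300000 - 0.700000)/(-1.189914 - (-4.550373)) = 1.512456; f(y_2) = 0.903313
y_3 = 1.512456 - (0.903313)·(1.512456 - 1.300000)/(0.903313 - (-1.189914)) = 1.420772; f(y_3) = -0.077552

1.420772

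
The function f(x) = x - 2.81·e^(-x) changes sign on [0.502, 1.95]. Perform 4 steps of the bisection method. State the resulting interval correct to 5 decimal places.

[0.95450, 1.04500]

f(0.502000) = -1.198946, f(1.950000) = 1.550210 (opposite signs)
step 1: m = 1.226000, f(m) = 0.401366 > 0 → root in [0.502000, 1.226000]
step 2: m = 0.864000, f(m) = -0.320339 < 0 → root in [0.864000, 1.226000]
step 3: m = 1.045000, f(m) = 0.056746 > 0 → root in [0.864000, 1.045000]
step 4: m = 0.954500, f(m) = -0.127363 < 0 → root in [0.954500, 1.045000]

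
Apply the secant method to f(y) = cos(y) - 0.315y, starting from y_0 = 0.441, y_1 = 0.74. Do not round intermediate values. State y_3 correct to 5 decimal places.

1.17545

f(y_0) = 0.765410, f(y_1) = 0.505369
y_2 = 0.740000 - (0.505369)·(0.740000 - 0.441000)/(0.505369 - (0.765410)) = 1.321081; f(y_2) = -0.169012
y_3 = 1.321081 - (-0.169012)·(1.321081 - 0.740000)/(-0.169012 - (0.505369)) = 1.175451; f(y_3) = 0.014859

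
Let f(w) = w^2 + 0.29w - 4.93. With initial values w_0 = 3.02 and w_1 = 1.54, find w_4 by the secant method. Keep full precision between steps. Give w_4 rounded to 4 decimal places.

Secant update: w_(k+1) = w_k − f(w_k)·(w_k − w_(k-1))/(f(w_k) − f(w_(k-1))).
f(w_0) = 5.066200, f(w_1) = -2.111800
w_2 = 1.540000 - (-2.111800)·(1.540000 - 3.020000)/(-2.111800 - (5.066200)) = 1.975423; f(w_2) = -0.454833
w_3 = 1.975423 - (-0.454833)·(1.975423 - 1.540000)/(-0.454833 - (-2.111800)) = 2.094945; f(w_3) = 0.066328
w_4 = 2.094945 - (0.066328)·(2.094945 - 1.975423)/(0.066328 - (-0.454833)) = 2.079733; f(w_4) = -0.001587

2.0797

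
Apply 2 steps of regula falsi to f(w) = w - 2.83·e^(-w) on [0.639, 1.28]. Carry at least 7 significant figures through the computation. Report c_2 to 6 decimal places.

1.022731

f(0.639000) = -0.854731, f(1.280000) = 0.493154
step 1: c = 1.045476, f(c) = 0.050661 > 0 → new bracket [0.639000, 1.045476]
step 2: c = 1.022731, f(c) = 0.005031 > 0 → new bracket [0.639000, 1.022731]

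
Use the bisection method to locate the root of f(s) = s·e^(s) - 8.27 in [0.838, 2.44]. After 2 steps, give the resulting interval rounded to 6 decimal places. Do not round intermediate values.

f(0.838000) = -6.332763, f(2.440000) = 19.724219 (opposite signs)
step 1: m = 1.639000, f(m) = 0.170878 > 0 → root in [0.838000, 1.639000]
step 2: m = 1.238500, f(m) = -3.996638 < 0 → root in [1.238500, 1.639000]

[1.238500, 1.639000]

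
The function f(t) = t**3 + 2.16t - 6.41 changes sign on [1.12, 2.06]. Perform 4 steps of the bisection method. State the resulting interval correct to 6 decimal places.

f(1.120000) = -2.585872, f(2.060000) = 6.781416 (opposite signs)
step 1: m = 1.590000, f(m) = 1.044079 > 0 → root in [1.120000, 1.590000]
step 2: m = 1.355000, f(m) = -0.995386 < 0 → root in [1.355000, 1.590000]
step 3: m = 1.472500, f(m) = -0.036643 < 0 → root in [1.472500, 1.590000]
step 4: m = 1.531250, f(m) = 0.487863 > 0 → root in [1.472500, 1.531250]

[1.472500, 1.531250]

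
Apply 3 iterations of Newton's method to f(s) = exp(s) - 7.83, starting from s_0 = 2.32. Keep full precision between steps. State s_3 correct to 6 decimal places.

2.057963

f'(s) = exp(s)
s_0 = 2.320000: f = 2.345674, f' = 10.175674 → s_1 = 2.320000 - (2.345674)/(10.175674) = 2.089482
s_1 = 2.089482: f = 0.250730, f' = 8.080730 → s_2 = 2.089482 - (0.250730)/(8.080730) = 2.058454
s_2 = 2.058454: f = 0.003850, f' = 7.833850 → s_3 = 2.058454 - (0.003850)/(7.833850) = 2.057963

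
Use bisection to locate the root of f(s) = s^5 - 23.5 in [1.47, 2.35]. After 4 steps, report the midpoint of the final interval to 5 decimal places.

f(1.470000) = -16.635851, f(2.350000) = 48.170315 (opposite signs)
step 1: m = 1.910000, f(m) = 1.919490 > 0 → root in [1.470000, 1.910000]
step 2: m = 1.690000, f(m) = -9.714151 < 0 → root in [1.690000, 1.910000]
step 3: m = 1.800000, f(m) = -4.604320 < 0 → root in [1.800000, 1.910000]
step 4: m = 1.855000, f(m) = -1.535589 < 0 → root in [1.855000, 1.910000]
Midpoint of [1.855000, 1.910000] = 1.882500

1.88250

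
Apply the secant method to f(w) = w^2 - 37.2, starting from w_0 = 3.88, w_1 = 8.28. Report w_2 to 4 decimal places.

5.7012

f(w_0) = -22.145600, f(w_1) = 31.358400
w_2 = 8.280000 - (31.358400)·(8.280000 - 3.880000)/(31.358400 - (-22.145600)) = 5.701184; f(w_2) = -4.696499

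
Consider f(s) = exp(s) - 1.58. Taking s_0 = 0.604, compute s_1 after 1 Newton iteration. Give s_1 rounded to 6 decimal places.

Newton update: s ← s − f(s)/f'(s).
f'(s) = exp(s)
s_0 = 0.604000: f = 0.249422, f' = 1.829422 → s_1 = 0.604000 - (0.249422)/(1.829422) = 0.467661

0.467661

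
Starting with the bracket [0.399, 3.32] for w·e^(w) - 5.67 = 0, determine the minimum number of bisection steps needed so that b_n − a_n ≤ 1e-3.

Initial width b − a = 3.32 − 0.399 = 2.921000.
After n steps the width is (b−a)/2^n; need (b−a)/2^n ≤ 1e-3.
So n ≥ log₂(2.921000/1e-3) = log₂(2921.0000) ≈ 11.5122.
Hence n = 12.

12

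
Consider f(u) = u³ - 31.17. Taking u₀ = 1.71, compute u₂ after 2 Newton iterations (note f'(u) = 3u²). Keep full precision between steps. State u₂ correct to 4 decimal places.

3.6005

Newton update: u ← u − f(u)/f'(u).
u_0 = 1.710000: f = -26.169789, f' = 8.772300 → u_1 = 1.710000 - (-26.169789)/(8.772300) = 4.693230
u_1 = 4.693230: f = 72.205002, f' = 66.079225 → u_2 = 4.693230 - (72.205002)/(66.079225) = 3.600527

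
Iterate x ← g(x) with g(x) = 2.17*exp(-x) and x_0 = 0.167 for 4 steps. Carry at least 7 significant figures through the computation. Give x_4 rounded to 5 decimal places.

0.46735

x_1 = g(0.167000) = 1.836253
x_2 = g(1.836253) = 0.345928
x_3 = g(0.345928) = 1.535413
x_4 = g(1.535413) = 0.467346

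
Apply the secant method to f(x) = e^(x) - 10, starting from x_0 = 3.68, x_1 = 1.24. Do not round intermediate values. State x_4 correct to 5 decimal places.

2.16376

f(x_0) = 29.646394, f(x_1) = -6.544387
x_2 = 1.240000 - (-6.544387)·(1.240000 - 3.680000)/(-6.544387 - (29.646394)) = 1.681226; f(x_2) = -4.627863
x_3 = 1.681226 - (-4.627863)·(1.681226 - 1.240000)/(-4.627863 - (-6.544387)) = 2.746661; f(x_3) = 5.590495
x_4 = 2.746661 - (5.590495)·(2.746661 - 1.681226)/(5.590495 - (-4.627863)) = 2.163758; f(x_4) = -1.296212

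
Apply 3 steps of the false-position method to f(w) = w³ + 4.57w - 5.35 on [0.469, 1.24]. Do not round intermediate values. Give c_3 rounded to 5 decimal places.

f(0.469000) = -3.103508, f(1.240000) = 2.223424
step 1: c = 0.918190, f(c) = -0.379770 < 0 → new bracket [0.918190, 1.240000]
step 2: c = 0.965138, f(c) = -0.040304 < 0 → new bracket [0.965138, 1.240000]
step 3: c = 0.970031, f(c) = -0.004195 < 0 → new bracket [0.970031, 1.240000]

0.97003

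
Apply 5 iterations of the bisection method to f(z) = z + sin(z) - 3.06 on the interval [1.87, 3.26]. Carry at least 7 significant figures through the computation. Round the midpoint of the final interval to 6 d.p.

2.326094

f(1.870000) = -0.234428, f(3.260000) = 0.081869 (opposite signs)
step 1: m = 2.565000, f(m) = 0.050171 > 0 → root in [1.870000, 2.565000]
step 2: m = 2.217500, f(m) = -0.044426 < 0 → root in [2.217500, 2.565000]
step 3: m = 2.391250, f(m) = 0.013139 > 0 → root in [2.217500, 2.391250]
step 4: m = 2.304375, f(m) = -0.012842 < 0 → root in [2.304375, 2.391250]
step 5: m = 2.347813, f(m) = 0.000821 > 0 → root in [2.304375, 2.347813]
Midpoint of [2.304375, 2.347813] = 2.326094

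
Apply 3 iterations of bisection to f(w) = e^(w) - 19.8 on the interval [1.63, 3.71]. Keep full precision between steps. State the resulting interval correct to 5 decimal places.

[2.93000, 3.19000]

f(1.630000) = -14.696125, f(3.710000) = 21.053807 (opposite signs)
step 1: m = 2.670000, f(m) = -5.360031 < 0 → root in [2.670000, 3.710000]
step 2: m = 3.190000, f(m) = 4.488427 > 0 → root in [2.670000, 3.190000]
step 3: m = 2.930000, f(m) = -1.072370 < 0 → root in [2.930000, 3.190000]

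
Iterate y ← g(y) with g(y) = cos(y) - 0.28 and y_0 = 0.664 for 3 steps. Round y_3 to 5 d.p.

y_1 = g(0.664000) = 0.507533
y_2 = g(0.507533) = 0.593946
y_3 = g(0.593946) = 0.548739

0.54874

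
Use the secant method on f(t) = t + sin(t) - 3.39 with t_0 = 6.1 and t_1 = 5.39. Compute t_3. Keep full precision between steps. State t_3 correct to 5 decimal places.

f(t_0) = 2.527837, f(t_1) = 1.220927
t_2 = 5.390000 - (1.220927)·(5.390000 - 6.100000)/(1.220927 - (2.527837)) = 4.726712; f(t_2) = 0.336814
t_3 = 4.726712 - (0.336814)·(4.726712 - 5.390000)/(0.336814 - (1.220927)) = 4.474023; f(t_3) = 0.112298

4.47402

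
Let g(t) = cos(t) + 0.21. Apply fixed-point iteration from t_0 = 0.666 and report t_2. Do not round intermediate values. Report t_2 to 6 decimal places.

t_1 = g(0.666000) = 0.996299
t_2 = g(0.996299) = 0.753413

0.753413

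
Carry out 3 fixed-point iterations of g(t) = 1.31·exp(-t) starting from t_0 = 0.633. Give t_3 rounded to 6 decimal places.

t_1 = g(0.633000) = 0.695605
t_2 = g(0.695605) = 0.653392
t_3 = g(0.653392) = 0.681564

0.681564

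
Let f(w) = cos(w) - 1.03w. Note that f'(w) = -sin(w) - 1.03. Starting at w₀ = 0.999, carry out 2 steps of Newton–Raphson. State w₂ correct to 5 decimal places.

0.72607

w_0 = 0.999000: f = -0.487826, f' = -1.870930 → w_1 = 0.999000 - (-0.487826)/(-1.870930) = 0.738260
w_1 = 0.738260: f = -0.020767, f' = -1.703002 → w_2 = 0.738260 - (-0.020767)/(-1.703002) = 0.726066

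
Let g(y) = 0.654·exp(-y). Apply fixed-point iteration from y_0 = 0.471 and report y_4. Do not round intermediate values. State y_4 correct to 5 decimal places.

0.42824

y_1 = g(0.471000) = 0.408343
y_2 = g(0.408343) = 0.434747
y_3 = g(0.434747) = 0.423418
y_4 = g(0.423418) = 0.428242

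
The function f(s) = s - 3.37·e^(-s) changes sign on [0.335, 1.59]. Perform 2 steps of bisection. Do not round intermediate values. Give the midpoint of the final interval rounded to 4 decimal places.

f(0.335000) = -2.075689, f(1.590000) = 0.902771 (opposite signs)
step 1: m = 0.962500, f(m) = -0.324627 < 0 → root in [0.962500, 1.590000]
step 2: m = 1.276250, f(m) = 0.335744 > 0 → root in [0.962500, 1.276250]
Midpoint of [0.962500, 1.276250] = 1.119375

1.1194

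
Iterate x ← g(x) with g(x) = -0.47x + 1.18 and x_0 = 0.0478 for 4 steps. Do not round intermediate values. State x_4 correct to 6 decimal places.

0.765883

x_1 = g(0.047800) = 1.157534
x_2 = g(1.157534) = 0.635959
x_3 = g(0.635959) = 0.881099
x_4 = g(0.881099) = 0.765883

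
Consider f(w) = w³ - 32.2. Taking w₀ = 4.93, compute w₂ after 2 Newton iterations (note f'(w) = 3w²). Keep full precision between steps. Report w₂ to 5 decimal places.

3.25770

w_0 = 4.930000: f = 87.623157, f' = 72.914700 → w_1 = 4.930000 - (87.623157)/(72.914700) = 3.728279
w_1 = 3.728279: f = 19.623300, f' = 41.700183 → w_2 = 3.728279 - (19.623300)/(41.700183) = 3.257698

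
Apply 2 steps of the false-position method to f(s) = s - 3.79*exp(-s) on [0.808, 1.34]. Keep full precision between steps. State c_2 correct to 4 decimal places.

f(0.808000) = -0.881387, f(1.340000) = 0.347605
step 1: c = 1.189531, f(c) = 0.035991 > 0 → new bracket [0.808000, 1.189531]
step 2: c = 1.174562, f(c) = 0.003626 > 0 → new bracket [0.808000, 1.174562]

1.1746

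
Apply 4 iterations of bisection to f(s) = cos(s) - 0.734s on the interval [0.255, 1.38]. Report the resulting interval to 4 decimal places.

f(0.255000) = 0.780493, f(1.380000) = -0.823279 (opposite signs)
step 1: m = 0.817500, f(m) = 0.084002 > 0 → root in [0.817500, 1.380000]
step 2: m = 1.098750, f(m) = -0.351773 < 0 → root in [0.817500, 1.098750]
step 3: m = 0.958125, f(m) = -0.128209 < 0 → root in [0.817500, 0.958125]
step 4: m = 0.887812, f(m) = -0.020544 < 0 → root in [0.817500, 0.887812]

[0.8175, 0.8878]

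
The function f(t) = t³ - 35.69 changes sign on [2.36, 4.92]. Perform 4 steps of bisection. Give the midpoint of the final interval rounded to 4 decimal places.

f(2.360000) = -22.545744, f(4.920000) = 83.405488 (opposite signs)
step 1: m = 3.640000, f(m) = 12.538544 > 0 → root in [2.360000, 3.640000]
step 2: m = 3.000000, f(m) = -8.690000 < 0 → root in [3.000000, 3.640000]
step 3: m = 3.320000, f(m) = 0.904368 > 0 → root in [3.000000, 3.320000]
step 4: m = 3.160000, f(m) = -4.135504 < 0 → root in [3.160000, 3.320000]
Midpoint of [3.160000, 3.320000] = 3.240000

3.2400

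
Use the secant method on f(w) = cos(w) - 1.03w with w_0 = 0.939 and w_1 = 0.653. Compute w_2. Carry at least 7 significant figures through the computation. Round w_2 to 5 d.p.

f(w_0) = -0.376575, f(w_1) = 0.121675
w_2 = 0.653000 - (0.121675)·(0.653000 - 0.939000)/(0.121675 - (-0.376575)) = 0.722842; f(w_2) = 0.005401

0.72284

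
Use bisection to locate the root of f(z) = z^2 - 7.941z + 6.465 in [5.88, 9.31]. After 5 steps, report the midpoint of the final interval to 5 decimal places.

f(5.880000) = -5.653680, f(9.310000) = 19.210390 (opposite signs)
step 1: m = 7.595000, f(m) = 3.837130 > 0 → root in [5.880000, 7.595000]
step 2: m = 6.737500, f(m) = -1.643581 < 0 → root in [6.737500, 7.595000]
step 3: m = 7.166250, f(m) = 0.912948 > 0 → root in [6.737500, 7.166250]
step 4: m = 6.951875, f(m) = -0.411273 < 0 → root in [6.951875, 7.166250]
step 5: m = 7.059063, f(m) = 0.239348 > 0 → root in [6.951875, 7.059063]
Midpoint of [6.951875, 7.059063] = 7.005469

7.00547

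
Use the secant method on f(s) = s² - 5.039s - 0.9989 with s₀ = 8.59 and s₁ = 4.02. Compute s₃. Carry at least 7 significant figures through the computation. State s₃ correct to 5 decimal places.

5.40685

f(s_0) = 29.504190, f(s_1) = -5.095280
s_2 = 4.020000 - (-5.095280)·(4.020000 - 8.590000)/(-5.095280 - (29.504190)) = 4.693000; f(s_2) = -2.622680
s_3 = 4.693000 - (-2.622680)·(4.693000 - 4.020000)/(-2.622680 - (-5.095280)) = 5.406848; f(s_3) = 0.990000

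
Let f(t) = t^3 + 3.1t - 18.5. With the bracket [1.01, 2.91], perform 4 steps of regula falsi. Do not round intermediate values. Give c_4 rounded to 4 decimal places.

2.2542

False-position update: c = (a·f(b) − b·f(a))/(f(b) − f(a)); replace the endpoint whose sign matches f(c).
f(1.010000) = -14.338699, f(2.910000) = 15.163171
step 1: c = 1.933451, f(c) = -5.278614 < 0 → new bracket [1.933451, 2.910000]
step 2: c = 2.185622, f(c) = -1.283981 < 0 → new bracket [2.185622, 2.910000]
step 3: c = 2.242172, f(c) = -0.277117 < 0 → new bracket [2.242172, 2.910000]
step 4: c = 2.254158, f(c) = -0.058220 < 0 → new bracket [2.254158, 2.910000]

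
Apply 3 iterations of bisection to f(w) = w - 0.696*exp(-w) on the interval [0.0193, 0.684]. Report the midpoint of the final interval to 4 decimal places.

0.4763

f(0.019300) = -0.663396, f(0.684000) = 0.332802 (opposite signs)
step 1: m = 0.351650, f(m) = -0.138004 < 0 → root in [0.351650, 0.684000]
step 2: m = 0.517825, f(m) = 0.103138 > 0 → root in [0.351650, 0.517825]
step 3: m = 0.434737, f(m) = -0.015877 < 0 → root in [0.434737, 0.517825]
Midpoint of [0.434737, 0.517825] = 0.476281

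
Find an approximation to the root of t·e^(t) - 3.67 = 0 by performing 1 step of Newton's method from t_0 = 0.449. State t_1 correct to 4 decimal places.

1.7557

f'(t) = (t + 1)·e^(t)
t_0 = 0.449000: f = -2.966532, f' = 2.270213 → t_1 = 0.449000 - (-2.966532)/(2.270213) = 1.755720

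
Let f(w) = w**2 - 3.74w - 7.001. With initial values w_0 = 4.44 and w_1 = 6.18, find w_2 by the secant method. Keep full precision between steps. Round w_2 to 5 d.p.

f(w_0) = -3.893000, f(w_1) = 8.078200
w_2 = 6.180000 - (8.078200)·(6.180000 - 4.440000)/(8.078200 - (-3.893000)) = 5.005843; f(w_2) = -0.664389

5.00584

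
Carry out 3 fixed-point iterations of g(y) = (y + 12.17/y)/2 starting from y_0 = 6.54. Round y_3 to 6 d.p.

y_1 = g(6.540000) = 4.200428
y_2 = g(4.200428) = 3.548876
y_3 = g(3.548876) = 3.489065

3.489065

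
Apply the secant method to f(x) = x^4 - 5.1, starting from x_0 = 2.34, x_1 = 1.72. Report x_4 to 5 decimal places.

Secant update: x_(k+1) = x_k − f(x_k)·(x_k − x_(k-1))/(f(x_k) − f(x_(k-1))).
f(x_0) = 24.882195, f(x_1) = 3.652131
x_2 = 1.720000 - (3.652131)·(1.720000 - 2.340000)/(3.652131 - (24.882195)) = 1.613344; f(x_2) = 1.674973
x_3 = 1.613344 - (1.674973)·(1.613344 - 1.720000)/(1.674973 - (3.652131)) = 1.522988; f(x_3) = 0.280052
x_4 = 1.522988 - (0.280052)·(1.522988 - 1.613344)/(0.280052 - (1.674973)) = 1.504848; f(x_4) = 0.028270

1.50485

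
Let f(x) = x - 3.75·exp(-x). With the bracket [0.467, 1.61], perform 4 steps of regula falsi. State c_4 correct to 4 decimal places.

False-position update: c = (a·f(b) − b·f(a))/(f(b) − f(a)); replace the endpoint whose sign matches f(c).
f(0.467000) = -1.883800, f(1.610000) = 0.860421
step 1: c = 1.251625, f(c) = 0.178976 > 0 → new bracket [0.467000, 1.251625]
step 2: c = 1.183547, f(c) = 0.035332 > 0 → new bracket [0.467000, 1.183547]
step 3: c = 1.170355, f(c) = 0.006893 > 0 → new bracket [0.467000, 1.170355]
step 4: c = 1.167791, f(c) = 0.001341 > 0 → new bracket [0.467000, 1.167791]

1.1678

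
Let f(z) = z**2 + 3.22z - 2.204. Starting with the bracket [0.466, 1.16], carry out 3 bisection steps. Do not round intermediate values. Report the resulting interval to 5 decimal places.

[0.55275, 0.63950]

f(0.466000) = -0.486324, f(1.160000) = 2.876800 (opposite signs)
step 1: m = 0.813000, f(m) = 1.074829 > 0 → root in [0.466000, 0.813000]
step 2: m = 0.639500, f(m) = 0.264150 > 0 → root in [0.466000, 0.639500]
step 3: m = 0.552750, f(m) = -0.118612 < 0 → root in [0.552750, 0.639500]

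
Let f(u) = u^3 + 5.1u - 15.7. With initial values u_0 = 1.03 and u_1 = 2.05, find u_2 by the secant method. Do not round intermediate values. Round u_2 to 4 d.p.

Secant update: u_(k+1) = u_k − f(u_k)·(u_k − u_(k-1))/(f(u_k) − f(u_(k-1))).
f(u_0) = -9.354273, f(u_1) = 3.370125
u_2 = 2.050000 - (3.370125)·(2.050000 - 1.030000)/(3.370125 - (-9.354273)) = 1.779848; f(u_2) = -0.984475

1.7798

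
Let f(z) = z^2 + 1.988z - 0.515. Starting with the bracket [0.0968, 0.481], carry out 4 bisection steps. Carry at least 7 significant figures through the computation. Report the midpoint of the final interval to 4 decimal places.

0.2289

f(0.096800) = -0.313191, f(0.481000) = 0.672589 (opposite signs)
step 1: m = 0.288900, f(m) = 0.142796 > 0 → root in [0.096800, 0.288900]
step 2: m = 0.192850, f(m) = -0.094423 < 0 → root in [0.192850, 0.288900]
step 3: m = 0.240875, f(m) = 0.021880 > 0 → root in [0.192850, 0.240875]
step 4: m = 0.216863, f(m) = -0.036848 < 0 → root in [0.216863, 0.240875]
Midpoint of [0.216863, 0.240875] = 0.228869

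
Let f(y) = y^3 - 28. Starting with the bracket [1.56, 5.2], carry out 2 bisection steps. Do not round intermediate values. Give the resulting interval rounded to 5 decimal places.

[2.47000, 3.38000]

f(1.560000) = -24.203584, f(5.200000) = 112.608000 (opposite signs)
step 1: m = 3.380000, f(m) = 10.614472 > 0 → root in [1.560000, 3.380000]
step 2: m = 2.470000, f(m) = -12.930777 < 0 → root in [2.470000, 3.380000]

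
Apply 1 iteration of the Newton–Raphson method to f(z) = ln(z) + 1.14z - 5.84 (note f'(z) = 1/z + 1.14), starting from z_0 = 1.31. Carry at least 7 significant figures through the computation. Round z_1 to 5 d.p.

3.45178

Newton update: z ← z − f(z)/f'(z).
z_0 = 1.310000: f = -4.076573, f' = 1.903359 → z_1 = 1.310000 - (-4.076573)/(1.903359) = 3.451778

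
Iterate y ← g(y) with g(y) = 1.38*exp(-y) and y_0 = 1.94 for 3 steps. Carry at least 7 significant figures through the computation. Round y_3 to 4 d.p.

0.4450

y_1 = g(1.940000) = 0.198311
y_2 = g(0.198311) = 1.131758
y_3 = g(1.131758) = 0.445003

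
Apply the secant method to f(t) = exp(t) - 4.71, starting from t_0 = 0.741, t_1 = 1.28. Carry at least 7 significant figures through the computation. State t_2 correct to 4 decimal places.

f(t_0) = -2.611968, f(t_1) = -1.113360
t_2 = 1.280000 - (-1.113360)·(1.280000 - 0.741000)/(-1.113360 - (-2.611968)) = 1.680439; f(t_2) = 0.657913

1.6804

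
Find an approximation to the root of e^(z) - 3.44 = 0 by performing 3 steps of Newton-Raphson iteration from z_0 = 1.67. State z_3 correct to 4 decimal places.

1.2355

Newton update: z ← z − f(z)/f'(z).
f'(z) = e^(z)
z_0 = 1.670000: f = 1.872168, f' = 5.312168 → z_1 = 1.670000 - (1.872168)/(5.312168) = 1.317570
z_1 = 1.317570: f = 0.294336, f' = 3.734336 → z_2 = 1.317570 - (0.294336)/(3.734336) = 1.238751
z_2 = 1.238751: f = 0.011301, f' = 3.451301 → z_3 = 1.238751 - (0.011301)/(3.451301) = 1.235477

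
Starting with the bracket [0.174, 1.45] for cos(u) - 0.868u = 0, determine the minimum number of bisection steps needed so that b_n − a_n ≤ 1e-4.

Initial width b − a = 1.45 − 0.174 = 1.276000.
After n steps the width is (b−a)/2^n; need (b−a)/2^n ≤ 1e-4.
So n ≥ log₂(1.276000/1e-4) = log₂(12760.0000) ≈ 13.6393.
Hence n = 14.

14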